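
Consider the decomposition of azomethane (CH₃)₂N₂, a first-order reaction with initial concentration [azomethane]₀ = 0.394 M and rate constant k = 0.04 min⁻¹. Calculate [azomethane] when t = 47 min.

0.06012 M

Step 1: For a first-order reaction: [azomethane] = [azomethane]₀ × e^(-kt)
Step 2: [azomethane] = 0.394 × e^(-0.04 × 47)
Step 3: [azomethane] = 0.394 × e^(-1.88)
Step 4: [azomethane] = 0.394 × 0.15259 = 0.06012 M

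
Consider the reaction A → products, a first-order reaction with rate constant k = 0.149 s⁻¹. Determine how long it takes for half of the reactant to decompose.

4.652 s

Step 1: For a first-order reaction, t₁/₂ = ln(2)/k
Step 2: t₁/₂ = ln(2)/0.149
Step 3: t₁/₂ = 0.6931/0.149 = 4.652 s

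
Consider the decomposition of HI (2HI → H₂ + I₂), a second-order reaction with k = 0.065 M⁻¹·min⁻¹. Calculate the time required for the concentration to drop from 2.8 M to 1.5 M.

4.762 min

Step 1: For second-order: t = (1/[HI] - 1/[HI]₀)/k
Step 2: t = (1/1.5 - 1/2.8)/0.065
Step 3: t = (0.6667 - 0.3571)/0.065
Step 4: t = 0.3095/0.065 = 4.762 min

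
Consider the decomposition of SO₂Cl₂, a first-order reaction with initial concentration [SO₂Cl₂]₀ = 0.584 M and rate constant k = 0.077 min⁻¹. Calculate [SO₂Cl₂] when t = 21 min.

0.1159 M

Step 1: For a first-order reaction: [SO₂Cl₂] = [SO₂Cl₂]₀ × e^(-kt)
Step 2: [SO₂Cl₂] = 0.584 × e^(-0.077 × 21)
Step 3: [SO₂Cl₂] = 0.584 × e^(-1.617)
Step 4: [SO₂Cl₂] = 0.584 × 0.198493 = 0.1159 M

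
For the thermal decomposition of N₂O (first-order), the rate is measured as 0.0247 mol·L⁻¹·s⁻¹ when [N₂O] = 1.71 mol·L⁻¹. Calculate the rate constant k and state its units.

0.01444 s⁻¹

Step 1: rate = k[N₂O]^1, so k = rate / [N₂O]^1.
Step 2: k = 0.0247 / (1.71)^1 = 0.0247 / 1.71.
Step 3: k = 0.01444 s⁻¹.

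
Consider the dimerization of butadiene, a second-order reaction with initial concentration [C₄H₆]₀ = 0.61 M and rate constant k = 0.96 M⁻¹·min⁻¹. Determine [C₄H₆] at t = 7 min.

0.1196 M

Step 1: For a second-order reaction: 1/[C₄H₆] = 1/[C₄H₆]₀ + kt
Step 2: 1/[C₄H₆] = 1/0.61 + 0.96 × 7
Step 3: 1/[C₄H₆] = 1.639 + 6.72 = 8.359
Step 4: [C₄H₆] = 1/8.359 = 0.1196 M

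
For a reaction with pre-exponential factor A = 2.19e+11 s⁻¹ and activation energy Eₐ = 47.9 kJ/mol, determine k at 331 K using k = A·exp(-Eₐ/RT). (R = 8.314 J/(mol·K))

6.04e+03 s⁻¹

Step 1: Use the Arrhenius equation: k = A × exp(-Eₐ/RT)
Step 2: Convert Eₐ to J/mol: 47.9 kJ/mol = 47900 J/mol
Step 3: Calculate the exponent: -Eₐ/(RT) = -47900/(8.314 × 331) = -17.40594
Step 4: k = 2.19e+11 × exp(-17.40594)
Step 5: k = 2.19e+11 × 2.75865e-08 = 6.0414e+03 s⁻¹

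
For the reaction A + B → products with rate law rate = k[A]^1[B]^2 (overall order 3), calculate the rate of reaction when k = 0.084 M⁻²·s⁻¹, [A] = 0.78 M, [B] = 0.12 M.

0.0009435 M/s

Step 1: The rate law is rate = k[A]^1[B]^2, overall order = 1+2 = 3
Step 2: Substitute values: rate = 0.084 × (0.78)^1 × (0.12)^2
Step 3: rate = 0.084 × 0.78 × 0.0144 = 0.000943488 M/s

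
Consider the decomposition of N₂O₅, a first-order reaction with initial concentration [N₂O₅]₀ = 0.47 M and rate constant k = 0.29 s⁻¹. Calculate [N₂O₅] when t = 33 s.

3.28e-05 M

Step 1: For a first-order reaction: [N₂O₅] = [N₂O₅]₀ × e^(-kt)
Step 2: [N₂O₅] = 0.47 × e^(-0.29 × 33)
Step 3: [N₂O₅] = 0.47 × e^(-9.57)
Step 4: [N₂O₅] = 0.47 × 6.97914e-05 = 3.28e-05 M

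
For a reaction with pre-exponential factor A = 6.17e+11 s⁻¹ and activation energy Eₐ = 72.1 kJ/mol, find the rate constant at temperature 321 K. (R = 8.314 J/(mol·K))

1.14e+00 s⁻¹

Step 1: Use the Arrhenius equation: k = A × exp(-Eₐ/RT)
Step 2: Convert Eₐ to J/mol: 72.1 kJ/mol = 72100 J/mol
Step 3: Calculate the exponent: -Eₐ/(RT) = -72100/(8.314 × 321) = -27.01595
Step 4: k = 6.17e+11 × exp(-27.01595)
Step 5: k = 6.17e+11 × 1.84979e-12 = 1.1413e+00 s⁻¹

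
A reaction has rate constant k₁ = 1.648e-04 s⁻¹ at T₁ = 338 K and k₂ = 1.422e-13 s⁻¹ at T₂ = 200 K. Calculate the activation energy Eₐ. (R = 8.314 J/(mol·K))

85.0 kJ/mol

Step 1: Use the two-temperature Arrhenius form: ln(k₂/k₁) = -Eₐ/R × (1/T₂ - 1/T₁)
Step 2: ln(k₂/k₁) = ln(1.422e-13/1.648e-04) = ln(8.62864e-10) = -20.8708
Step 3: 1/T₂ - 1/T₁ = 1/200 - 1/338 = 2.041420e-03 K⁻¹
Step 4: Eₐ = -R × ln(k₂/k₁) / (1/T₂ - 1/T₁) = -8.314 × -20.8708 / 2.041420e-03
Step 5: Eₐ = 8.4999e+04 J/mol = 85.0 kJ/mol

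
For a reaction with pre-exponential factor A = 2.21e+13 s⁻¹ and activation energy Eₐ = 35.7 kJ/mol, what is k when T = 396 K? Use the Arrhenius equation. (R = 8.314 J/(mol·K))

4.32e+08 s⁻¹

Step 1: Use the Arrhenius equation: k = A × exp(-Eₐ/RT)
Step 2: Convert Eₐ to J/mol: 35.7 kJ/mol = 35700 J/mol
Step 3: Calculate the exponent: -Eₐ/(RT) = -35700/(8.314 × 396) = -10.84334
Step 4: k = 2.21e+13 × exp(-10.84334)
Step 5: k = 2.21e+13 × 1.95343e-05 = 4.3171e+08 s⁻¹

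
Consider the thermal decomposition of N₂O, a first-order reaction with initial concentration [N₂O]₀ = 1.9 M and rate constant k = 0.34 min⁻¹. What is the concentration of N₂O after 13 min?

0.02287 M

Step 1: For a first-order reaction: [N₂O] = [N₂O]₀ × e^(-kt)
Step 2: [N₂O] = 1.9 × e^(-0.34 × 13)
Step 3: [N₂O] = 1.9 × e^(-4.42)
Step 4: [N₂O] = 1.9 × 0.0120342 = 0.02287 M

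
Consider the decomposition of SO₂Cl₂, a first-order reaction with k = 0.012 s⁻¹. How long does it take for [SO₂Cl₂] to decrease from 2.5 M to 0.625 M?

115.5 s

Step 1: For first-order: t = ln([SO₂Cl₂]₀/[SO₂Cl₂])/k
Step 2: t = ln(2.5/0.625)/0.012
Step 3: t = ln(4)/0.012
Step 4: t = 1.386/0.012 = 115.5 s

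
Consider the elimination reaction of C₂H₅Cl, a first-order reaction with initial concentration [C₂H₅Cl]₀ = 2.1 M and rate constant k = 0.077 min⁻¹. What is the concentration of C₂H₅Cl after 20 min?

0.4502 M

Step 1: For a first-order reaction: [C₂H₅Cl] = [C₂H₅Cl]₀ × e^(-kt)
Step 2: [C₂H₅Cl] = 2.1 × e^(-0.077 × 20)
Step 3: [C₂H₅Cl] = 2.1 × e^(-1.54)
Step 4: [C₂H₅Cl] = 2.1 × 0.214381 = 0.4502 M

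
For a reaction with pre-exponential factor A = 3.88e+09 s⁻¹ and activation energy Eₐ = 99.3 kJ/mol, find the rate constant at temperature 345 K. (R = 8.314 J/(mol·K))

3.58e-06 s⁻¹

Step 1: Use the Arrhenius equation: k = A × exp(-Eₐ/RT)
Step 2: Convert Eₐ to J/mol: 99.3 kJ/mol = 99300 J/mol
Step 3: Calculate the exponent: -Eₐ/(RT) = -99300/(8.314 × 345) = -34.61945
Step 4: k = 3.88e+09 × exp(-34.61945)
Step 5: k = 3.88e+09 × 9.22495e-16 = 3.5793e-06 s⁻¹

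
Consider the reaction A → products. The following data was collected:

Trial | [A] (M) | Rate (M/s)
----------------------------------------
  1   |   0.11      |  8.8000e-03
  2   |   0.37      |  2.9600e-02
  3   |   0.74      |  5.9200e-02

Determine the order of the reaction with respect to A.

first order (1)

Step 1: Compare trials to find order n where rate₂/rate₁ = ([A]₂/[A]₁)^n
Step 2: rate₂/rate₁ = 2.9600e-02/8.8000e-03 = 3.364
Step 3: [A]₂/[A]₁ = 0.37/0.11 = 3.364
Step 4: n = ln(3.364)/ln(3.364) = 1.00 ≈ 1
Step 5: The reaction is first order in A.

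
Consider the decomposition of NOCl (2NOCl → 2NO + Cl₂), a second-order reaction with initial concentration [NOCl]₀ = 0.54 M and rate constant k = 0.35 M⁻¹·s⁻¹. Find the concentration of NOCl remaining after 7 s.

0.2325 M

Step 1: For a second-order reaction: 1/[NOCl] = 1/[NOCl]₀ + kt
Step 2: 1/[NOCl] = 1/0.54 + 0.35 × 7
Step 3: 1/[NOCl] = 1.852 + 2.45 = 4.302
Step 4: [NOCl] = 1/4.302 = 0.2325 M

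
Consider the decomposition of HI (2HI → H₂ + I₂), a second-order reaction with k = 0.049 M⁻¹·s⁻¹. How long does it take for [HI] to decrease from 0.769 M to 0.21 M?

70.64 s

Step 1: For second-order: t = (1/[HI] - 1/[HI]₀)/k
Step 2: t = (1/0.21 - 1/0.769)/0.049
Step 3: t = (4.762 - 1.3)/0.049
Step 4: t = 3.462/0.049 = 70.64 s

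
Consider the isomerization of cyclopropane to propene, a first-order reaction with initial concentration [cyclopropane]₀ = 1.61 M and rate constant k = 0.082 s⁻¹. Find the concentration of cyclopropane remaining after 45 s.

0.0402 M

Step 1: For a first-order reaction: [cyclopropane] = [cyclopropane]₀ × e^(-kt)
Step 2: [cyclopropane] = 1.61 × e^(-0.082 × 45)
Step 3: [cyclopropane] = 1.61 × e^(-3.69)
Step 4: [cyclopropane] = 1.61 × 0.024972 = 0.0402 M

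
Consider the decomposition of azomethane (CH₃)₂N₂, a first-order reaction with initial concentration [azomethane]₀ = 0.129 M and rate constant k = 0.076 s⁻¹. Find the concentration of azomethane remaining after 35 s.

0.009023 M

Step 1: For a first-order reaction: [azomethane] = [azomethane]₀ × e^(-kt)
Step 2: [azomethane] = 0.129 × e^(-0.076 × 35)
Step 3: [azomethane] = 0.129 × e^(-2.66)
Step 4: [azomethane] = 0.129 × 0.0699482 = 0.009023 M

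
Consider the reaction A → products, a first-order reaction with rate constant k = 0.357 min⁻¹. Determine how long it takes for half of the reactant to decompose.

1.942 min

Step 1: For a first-order reaction, t₁/₂ = ln(2)/k
Step 2: t₁/₂ = ln(2)/0.357
Step 3: t₁/₂ = 0.6931/0.357 = 1.942 min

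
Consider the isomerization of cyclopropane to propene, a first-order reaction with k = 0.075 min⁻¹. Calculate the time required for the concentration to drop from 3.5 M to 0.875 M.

18.48 min

Step 1: For first-order: t = ln([cyclopropane]₀/[cyclopropane])/k
Step 2: t = ln(3.5/0.875)/0.075
Step 3: t = ln(4)/0.075
Step 4: t = 1.386/0.075 = 18.48 min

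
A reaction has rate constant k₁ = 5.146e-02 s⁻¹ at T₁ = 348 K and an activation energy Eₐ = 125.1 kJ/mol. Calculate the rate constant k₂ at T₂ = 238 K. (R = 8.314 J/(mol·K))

1.078e-10 s⁻¹

Step 1: Use the two-temperature Arrhenius form: ln(k₂/k₁) = -Eₐ/R × (1/T₂ - 1/T₁)
Step 2: Convert Eₐ to J/mol: 125.1 kJ/mol = 125100 J/mol
Step 3: 1/T₂ - 1/T₁ = 1/238 - 1/348 = 1.328117e-03 K⁻¹
Step 4: ln(k₂/k₁) = -125100/8.314 × 1.328117e-03 = -19.98406
Step 5: k₂ = k₁ × exp(-19.98406) = 5.146e-02 × 2.09427e-09 = 1.078e-10 s⁻¹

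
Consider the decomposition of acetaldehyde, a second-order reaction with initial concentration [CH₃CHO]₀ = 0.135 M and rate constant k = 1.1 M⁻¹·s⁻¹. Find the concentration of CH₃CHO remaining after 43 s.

0.01828 M

Step 1: For a second-order reaction: 1/[CH₃CHO] = 1/[CH₃CHO]₀ + kt
Step 2: 1/[CH₃CHO] = 1/0.135 + 1.1 × 43
Step 3: 1/[CH₃CHO] = 7.407 + 47.3 = 54.71
Step 4: [CH₃CHO] = 1/54.71 = 0.01828 M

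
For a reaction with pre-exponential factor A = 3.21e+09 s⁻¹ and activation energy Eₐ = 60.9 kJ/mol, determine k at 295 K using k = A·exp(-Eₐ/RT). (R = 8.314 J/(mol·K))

5.28e-02 s⁻¹

Step 1: Use the Arrhenius equation: k = A × exp(-Eₐ/RT)
Step 2: Convert Eₐ to J/mol: 60.9 kJ/mol = 60900 J/mol
Step 3: Calculate the exponent: -Eₐ/(RT) = -60900/(8.314 × 295) = -24.83049
Step 4: k = 3.21e+09 × exp(-24.83049)
Step 5: k = 3.21e+09 × 1.64534e-11 = 5.2815e-02 s⁻¹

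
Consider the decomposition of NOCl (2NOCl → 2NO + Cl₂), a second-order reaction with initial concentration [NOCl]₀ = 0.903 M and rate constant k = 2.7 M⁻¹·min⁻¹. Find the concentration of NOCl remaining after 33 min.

0.01109 M

Step 1: For a second-order reaction: 1/[NOCl] = 1/[NOCl]₀ + kt
Step 2: 1/[NOCl] = 1/0.903 + 2.7 × 33
Step 3: 1/[NOCl] = 1.107 + 89.1 = 90.21
Step 4: [NOCl] = 1/90.21 = 0.01109 M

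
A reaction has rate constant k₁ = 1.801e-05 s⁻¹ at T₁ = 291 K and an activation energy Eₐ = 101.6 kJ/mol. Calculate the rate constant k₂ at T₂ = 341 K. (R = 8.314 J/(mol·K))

8.505e-03 s⁻¹

Step 1: Use the two-temperature Arrhenius form: ln(k₂/k₁) = -Eₐ/R × (1/T₂ - 1/T₁)
Step 2: Convert Eₐ to J/mol: 101.6 kJ/mol = 101600 J/mol
Step 3: 1/T₂ - 1/T₁ = 1/341 - 1/291 = -5.038748e-04 K⁻¹
Step 4: ln(k₂/k₁) = -101600/8.314 × -5.038748e-04 = 6.15753
Step 5: k₂ = k₁ × exp(6.15753) = 1.801e-05 × 4.72260e+02 = 8.505e-03 s⁻¹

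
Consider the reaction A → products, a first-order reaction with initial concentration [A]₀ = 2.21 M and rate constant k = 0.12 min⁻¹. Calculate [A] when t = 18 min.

0.2549 M

Step 1: For a first-order reaction: [A] = [A]₀ × e^(-kt)
Step 2: [A] = 2.21 × e^(-0.12 × 18)
Step 3: [A] = 2.21 × e^(-2.16)
Step 4: [A] = 2.21 × 0.115325 = 0.2549 M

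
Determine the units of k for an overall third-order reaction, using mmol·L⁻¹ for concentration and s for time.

(mmol·L⁻¹)⁻²·s⁻¹

Step 1: For overall order n, rate = k × (concentration)^n.
Step 2: Rate has units mmol·L⁻¹·s⁻¹; concentration term has units (mmol·L⁻¹)^3.
Step 3: k = rate / (concentration)^n, so units of k = (mmol·L⁻¹)^(1-3)·s⁻¹ = (mmol·L⁻¹)⁻²·s⁻¹.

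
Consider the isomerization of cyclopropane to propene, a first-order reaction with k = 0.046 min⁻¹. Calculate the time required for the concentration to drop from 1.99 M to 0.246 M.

45.45 min

Step 1: For first-order: t = ln([cyclopropane]₀/[cyclopropane])/k
Step 2: t = ln(1.99/0.246)/0.046
Step 3: t = ln(8.089)/0.046
Step 4: t = 2.091/0.046 = 45.45 min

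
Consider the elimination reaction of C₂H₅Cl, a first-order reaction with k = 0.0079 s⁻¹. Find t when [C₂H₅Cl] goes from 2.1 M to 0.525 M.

175.5 s

Step 1: For first-order: t = ln([C₂H₅Cl]₀/[C₂H₅Cl])/k
Step 2: t = ln(2.1/0.525)/0.0079
Step 3: t = ln(4)/0.0079
Step 4: t = 1.386/0.0079 = 175.5 s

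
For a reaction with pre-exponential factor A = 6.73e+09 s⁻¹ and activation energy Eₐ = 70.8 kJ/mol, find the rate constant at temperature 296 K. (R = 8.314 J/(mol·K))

2.16e-03 s⁻¹

Step 1: Use the Arrhenius equation: k = A × exp(-Eₐ/RT)
Step 2: Convert Eₐ to J/mol: 70.8 kJ/mol = 70800 J/mol
Step 3: Calculate the exponent: -Eₐ/(RT) = -70800/(8.314 × 296) = -28.76945
Step 4: k = 6.73e+09 × exp(-28.76945)
Step 5: k = 6.73e+09 × 3.20322e-13 = 2.1558e-03 s⁻¹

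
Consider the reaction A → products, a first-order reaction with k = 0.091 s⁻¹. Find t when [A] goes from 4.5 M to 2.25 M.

7.617 s

Step 1: For first-order: t = ln([A]₀/[A])/k
Step 2: t = ln(4.5/2.25)/0.091
Step 3: t = ln(2)/0.091
Step 4: t = 0.6931/0.091 = 7.617 s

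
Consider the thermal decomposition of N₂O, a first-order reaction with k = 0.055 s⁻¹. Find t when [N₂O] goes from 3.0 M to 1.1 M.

18.24 s

Step 1: For first-order: t = ln([N₂O]₀/[N₂O])/k
Step 2: t = ln(3.0/1.1)/0.055
Step 3: t = ln(2.727)/0.055
Step 4: t = 1.003/0.055 = 18.24 s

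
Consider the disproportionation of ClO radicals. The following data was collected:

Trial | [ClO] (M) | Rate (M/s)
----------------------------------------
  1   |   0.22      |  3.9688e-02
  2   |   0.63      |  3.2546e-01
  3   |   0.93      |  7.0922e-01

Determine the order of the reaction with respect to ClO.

second order (2)

Step 1: Compare trials to find order n where rate₂/rate₁ = ([ClO]₂/[ClO]₁)^n
Step 2: rate₂/rate₁ = 3.2546e-01/3.9688e-02 = 8.2
Step 3: [ClO]₂/[ClO]₁ = 0.63/0.22 = 2.864
Step 4: n = ln(8.2)/ln(2.864) = 2.00 ≈ 2
Step 5: The reaction is second order in ClO.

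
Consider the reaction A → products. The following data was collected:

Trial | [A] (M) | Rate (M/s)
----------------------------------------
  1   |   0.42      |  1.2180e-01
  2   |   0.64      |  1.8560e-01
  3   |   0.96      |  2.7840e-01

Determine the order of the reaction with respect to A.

first order (1)

Step 1: Compare trials to find order n where rate₂/rate₁ = ([A]₂/[A]₁)^n
Step 2: rate₂/rate₁ = 1.8560e-01/1.2180e-01 = 1.524
Step 3: [A]₂/[A]₁ = 0.64/0.42 = 1.524
Step 4: n = ln(1.524)/ln(1.524) = 1.00 ≈ 1
Step 5: The reaction is first order in A.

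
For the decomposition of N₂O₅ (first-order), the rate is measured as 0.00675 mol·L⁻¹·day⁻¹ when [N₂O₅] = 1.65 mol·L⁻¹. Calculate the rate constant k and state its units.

0.004091 day⁻¹

Step 1: rate = k[N₂O₅]^1, so k = rate / [N₂O₅]^1.
Step 2: k = 0.00675 / (1.65)^1 = 0.00675 / 1.65.
Step 3: k = 0.004091 day⁻¹.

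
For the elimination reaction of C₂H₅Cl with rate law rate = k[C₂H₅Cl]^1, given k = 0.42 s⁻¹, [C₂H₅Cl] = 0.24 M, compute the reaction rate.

0.1008 M/s

Step 1: Identify the rate law: rate = k[C₂H₅Cl]^1
Step 2: Substitute values: rate = 0.42 × (0.24)^1
Step 3: Calculate: rate = 0.42 × 0.24 = 0.1008 M/s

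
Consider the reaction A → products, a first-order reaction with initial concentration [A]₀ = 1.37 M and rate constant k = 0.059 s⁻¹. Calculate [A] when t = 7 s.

0.9065 M

Step 1: For a first-order reaction: [A] = [A]₀ × e^(-kt)
Step 2: [A] = 1.37 × e^(-0.059 × 7)
Step 3: [A] = 1.37 × e^(-0.413)
Step 4: [A] = 1.37 × 0.661662 = 0.9065 M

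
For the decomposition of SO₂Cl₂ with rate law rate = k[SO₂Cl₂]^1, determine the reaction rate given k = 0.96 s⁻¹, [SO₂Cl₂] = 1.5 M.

1.44 M/s

Step 1: Identify the rate law: rate = k[SO₂Cl₂]^1
Step 2: Substitute values: rate = 0.96 × (1.5)^1
Step 3: Calculate: rate = 0.96 × 1.5 = 1.44 M/s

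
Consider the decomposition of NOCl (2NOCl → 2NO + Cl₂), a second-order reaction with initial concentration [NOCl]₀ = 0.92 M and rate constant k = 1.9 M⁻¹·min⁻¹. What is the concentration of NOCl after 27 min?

0.01909 M

Step 1: For a second-order reaction: 1/[NOCl] = 1/[NOCl]₀ + kt
Step 2: 1/[NOCl] = 1/0.92 + 1.9 × 27
Step 3: 1/[NOCl] = 1.087 + 51.3 = 52.39
Step 4: [NOCl] = 1/52.39 = 0.01909 M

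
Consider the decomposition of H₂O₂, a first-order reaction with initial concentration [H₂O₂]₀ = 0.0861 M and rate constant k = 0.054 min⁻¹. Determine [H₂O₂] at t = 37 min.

0.01168 M

Step 1: For a first-order reaction: [H₂O₂] = [H₂O₂]₀ × e^(-kt)
Step 2: [H₂O₂] = 0.0861 × e^(-0.054 × 37)
Step 3: [H₂O₂] = 0.0861 × e^(-1.998)
Step 4: [H₂O₂] = 0.0861 × 0.135606 = 0.01168 M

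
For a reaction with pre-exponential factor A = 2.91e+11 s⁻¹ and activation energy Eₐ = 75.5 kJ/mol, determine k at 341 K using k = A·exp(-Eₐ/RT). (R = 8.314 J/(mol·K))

7.91e-01 s⁻¹

Step 1: Use the Arrhenius equation: k = A × exp(-Eₐ/RT)
Step 2: Convert Eₐ to J/mol: 75.5 kJ/mol = 75500 J/mol
Step 3: Calculate the exponent: -Eₐ/(RT) = -75500/(8.314 × 341) = -26.63070
Step 4: k = 2.91e+11 × exp(-26.63070)
Step 5: k = 2.91e+11 × 2.71915e-12 = 7.9127e-01 s⁻¹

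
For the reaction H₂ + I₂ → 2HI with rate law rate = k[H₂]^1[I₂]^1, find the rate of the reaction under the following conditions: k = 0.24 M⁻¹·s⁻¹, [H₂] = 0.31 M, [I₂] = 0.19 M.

0.01414 M/s

Step 1: The rate law is rate = k[H₂]^1[I₂]^1
Step 2: Substitute: rate = 0.24 × (0.31)^1 × (0.19)^1
Step 3: rate = 0.24 × 0.31 × 0.19 = 0.014136 M/s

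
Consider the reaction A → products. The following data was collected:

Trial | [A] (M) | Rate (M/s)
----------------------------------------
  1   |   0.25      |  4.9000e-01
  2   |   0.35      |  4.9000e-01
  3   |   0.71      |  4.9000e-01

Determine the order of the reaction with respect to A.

zeroth order (0)

Step 1: Compare trials - when concentration changes, rate stays constant.
Step 2: rate₂/rate₁ = 4.9000e-01/4.9000e-01 = 1
Step 3: [A]₂/[A]₁ = 0.35/0.25 = 1.4
Step 4: Since rate ratio ≈ (conc ratio)^0, the reaction is zeroth order.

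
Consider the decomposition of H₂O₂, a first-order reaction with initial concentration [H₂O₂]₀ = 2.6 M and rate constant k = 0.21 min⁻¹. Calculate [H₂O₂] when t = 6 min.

0.7375 M

Step 1: For a first-order reaction: [H₂O₂] = [H₂O₂]₀ × e^(-kt)
Step 2: [H₂O₂] = 2.6 × e^(-0.21 × 6)
Step 3: [H₂O₂] = 2.6 × e^(-1.26)
Step 4: [H₂O₂] = 2.6 × 0.283654 = 0.7375 M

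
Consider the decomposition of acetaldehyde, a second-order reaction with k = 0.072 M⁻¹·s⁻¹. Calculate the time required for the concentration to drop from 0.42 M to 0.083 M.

134.3 s

Step 1: For second-order: t = (1/[CH₃CHO] - 1/[CH₃CHO]₀)/k
Step 2: t = (1/0.083 - 1/0.42)/0.072
Step 3: t = (12.05 - 2.381)/0.072
Step 4: t = 9.667/0.072 = 134.3 s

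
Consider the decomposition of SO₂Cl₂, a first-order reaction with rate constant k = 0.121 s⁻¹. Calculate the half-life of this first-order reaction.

5.728 s

Step 1: For a first-order reaction, t₁/₂ = ln(2)/k
Step 2: t₁/₂ = ln(2)/0.121
Step 3: t₁/₂ = 0.6931/0.121 = 5.728 s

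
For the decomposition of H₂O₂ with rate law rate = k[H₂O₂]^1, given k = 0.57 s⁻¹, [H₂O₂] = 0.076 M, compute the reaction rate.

0.04332 M/s

Step 1: Identify the rate law: rate = k[H₂O₂]^1
Step 2: Substitute values: rate = 0.57 × (0.076)^1
Step 3: Calculate: rate = 0.57 × 0.076 = 0.04332 M/s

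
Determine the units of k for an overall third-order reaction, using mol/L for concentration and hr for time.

(mol/L)⁻²·hr⁻¹

Step 1: For overall order n, rate = k × (concentration)^n.
Step 2: Rate has units mol/L·hr⁻¹; concentration term has units (mol/L)^3.
Step 3: k = rate / (concentration)^n, so units of k = (mol/L)^(1-3)·hr⁻¹ = (mol/L)⁻²·hr⁻¹.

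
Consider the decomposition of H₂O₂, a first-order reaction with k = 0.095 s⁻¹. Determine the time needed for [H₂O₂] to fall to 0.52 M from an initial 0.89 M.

5.657 s

Step 1: For first-order: t = ln([H₂O₂]₀/[H₂O₂])/k
Step 2: t = ln(0.89/0.52)/0.095
Step 3: t = ln(1.712)/0.095
Step 4: t = 0.5374/0.095 = 5.657 s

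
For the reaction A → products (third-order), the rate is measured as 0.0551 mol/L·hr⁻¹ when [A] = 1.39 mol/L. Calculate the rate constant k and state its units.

0.02052 (mol/L)⁻²·hr⁻¹

Step 1: rate = k[A]^3, so k = rate / [A]^3.
Step 2: k = 0.0551 / (1.39)^3 = 0.0551 / 2.686.
Step 3: k = 0.02052 (mol/L)⁻²·hr⁻¹.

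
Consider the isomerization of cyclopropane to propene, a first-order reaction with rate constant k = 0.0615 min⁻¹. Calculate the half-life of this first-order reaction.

11.27 min

Step 1: For a first-order reaction, t₁/₂ = ln(2)/k
Step 2: t₁/₂ = ln(2)/0.0615
Step 3: t₁/₂ = 0.6931/0.0615 = 11.27 min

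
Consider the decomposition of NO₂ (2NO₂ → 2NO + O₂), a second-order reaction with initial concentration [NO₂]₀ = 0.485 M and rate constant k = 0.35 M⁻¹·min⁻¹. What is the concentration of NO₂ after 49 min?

0.05205 M

Step 1: For a second-order reaction: 1/[NO₂] = 1/[NO₂]₀ + kt
Step 2: 1/[NO₂] = 1/0.485 + 0.35 × 49
Step 3: 1/[NO₂] = 2.062 + 17.15 = 19.21
Step 4: [NO₂] = 1/19.21 = 0.05205 M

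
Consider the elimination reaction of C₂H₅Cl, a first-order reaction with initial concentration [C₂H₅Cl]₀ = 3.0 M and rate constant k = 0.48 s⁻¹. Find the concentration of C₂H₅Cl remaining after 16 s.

0.001386 M

Step 1: For a first-order reaction: [C₂H₅Cl] = [C₂H₅Cl]₀ × e^(-kt)
Step 2: [C₂H₅Cl] = 3.0 × e^(-0.48 × 16)
Step 3: [C₂H₅Cl] = 3.0 × e^(-7.68)
Step 4: [C₂H₅Cl] = 3.0 × 0.000461975 = 0.001386 M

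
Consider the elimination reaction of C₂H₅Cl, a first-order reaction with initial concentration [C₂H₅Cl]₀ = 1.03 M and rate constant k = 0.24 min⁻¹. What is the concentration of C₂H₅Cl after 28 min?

0.001243 M

Step 1: For a first-order reaction: [C₂H₅Cl] = [C₂H₅Cl]₀ × e^(-kt)
Step 2: [C₂H₅Cl] = 1.03 × e^(-0.24 × 28)
Step 3: [C₂H₅Cl] = 1.03 × e^(-6.72)
Step 4: [C₂H₅Cl] = 1.03 × 0.00120654 = 0.001243 M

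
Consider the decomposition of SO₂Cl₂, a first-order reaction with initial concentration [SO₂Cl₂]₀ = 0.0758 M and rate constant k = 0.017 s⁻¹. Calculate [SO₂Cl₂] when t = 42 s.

0.03712 M

Step 1: For a first-order reaction: [SO₂Cl₂] = [SO₂Cl₂]₀ × e^(-kt)
Step 2: [SO₂Cl₂] = 0.0758 × e^(-0.017 × 42)
Step 3: [SO₂Cl₂] = 0.0758 × e^(-0.714)
Step 4: [SO₂Cl₂] = 0.0758 × 0.489682 = 0.03712 M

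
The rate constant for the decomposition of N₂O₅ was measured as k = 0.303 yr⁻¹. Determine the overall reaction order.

first order (1)

Step 1: The units of k for an nth-order reaction are (concentration)^(1-n)·(time)⁻¹.
Step 2: Here k has units yr⁻¹, so the concentration exponent is 0.
Step 3: 1 - n = 0 ⇒ n = 1. The reaction is first order.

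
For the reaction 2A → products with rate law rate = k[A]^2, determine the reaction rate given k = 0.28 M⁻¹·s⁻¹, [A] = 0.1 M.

0.0028 M/s

Step 1: Identify the rate law: rate = k[A]^2
Step 2: Substitute values: rate = 0.28 × (0.1)^2
Step 3: Calculate: rate = 0.28 × 0.01 = 0.0028 M/s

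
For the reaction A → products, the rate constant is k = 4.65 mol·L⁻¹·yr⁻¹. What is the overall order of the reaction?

zeroth order (0)

Step 1: The units of k for an nth-order reaction are (concentration)^(1-n)·(time)⁻¹.
Step 2: Here k has units mol·L⁻¹·yr⁻¹, so the concentration exponent is 1.
Step 3: 1 - n = 1 ⇒ n = 0. The reaction is zeroth order.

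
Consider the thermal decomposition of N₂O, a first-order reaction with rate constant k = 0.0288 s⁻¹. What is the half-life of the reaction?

24.07 s

Step 1: For a first-order reaction, t₁/₂ = ln(2)/k
Step 2: t₁/₂ = ln(2)/0.0288
Step 3: t₁/₂ = 0.6931/0.0288 = 24.07 s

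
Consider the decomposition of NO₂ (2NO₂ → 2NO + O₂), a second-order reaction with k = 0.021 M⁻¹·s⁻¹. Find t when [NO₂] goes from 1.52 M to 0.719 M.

34.9 s

Step 1: For second-order: t = (1/[NO₂] - 1/[NO₂]₀)/k
Step 2: t = (1/0.719 - 1/1.52)/0.021
Step 3: t = (1.391 - 0.6579)/0.021
Step 4: t = 0.7329/0.021 = 34.9 s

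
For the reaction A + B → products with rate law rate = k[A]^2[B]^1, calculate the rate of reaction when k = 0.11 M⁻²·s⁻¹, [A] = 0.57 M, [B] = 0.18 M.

0.006433 M/s

Step 1: The rate law is rate = k[A]^2[B]^1
Step 2: Substitute: rate = 0.11 × (0.57)^2 × (0.18)^1
Step 3: rate = 0.11 × 0.3249 × 0.18 = 0.00643302 M/s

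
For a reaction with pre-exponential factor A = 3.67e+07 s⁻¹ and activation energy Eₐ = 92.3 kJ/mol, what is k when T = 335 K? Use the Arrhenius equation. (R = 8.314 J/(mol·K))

1.49e-07 s⁻¹

Step 1: Use the Arrhenius equation: k = A × exp(-Eₐ/RT)
Step 2: Convert Eₐ to J/mol: 92.3 kJ/mol = 92300 J/mol
Step 3: Calculate the exponent: -Eₐ/(RT) = -92300/(8.314 × 335) = -33.13957
Step 4: k = 3.67e+07 × exp(-33.13957)
Step 5: k = 3.67e+07 × 4.05198e-15 = 1.4871e-07 s⁻¹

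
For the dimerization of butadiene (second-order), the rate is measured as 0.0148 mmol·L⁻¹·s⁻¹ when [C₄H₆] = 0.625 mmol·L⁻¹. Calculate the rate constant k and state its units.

0.03789 (mmol·L⁻¹)⁻¹·s⁻¹

Step 1: rate = k[C₄H₆]^2, so k = rate / [C₄H₆]^2.
Step 2: k = 0.0148 / (0.625)^2 = 0.0148 / 0.3906.
Step 3: k = 0.03789 (mmol·L⁻¹)⁻¹·s⁻¹.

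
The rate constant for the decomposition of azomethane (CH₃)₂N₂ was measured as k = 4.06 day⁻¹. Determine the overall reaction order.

first order (1)

Step 1: The units of k for an nth-order reaction are (concentration)^(1-n)·(time)⁻¹.
Step 2: Here k has units day⁻¹, so the concentration exponent is 0.
Step 3: 1 - n = 0 ⇒ n = 1. The reaction is first order.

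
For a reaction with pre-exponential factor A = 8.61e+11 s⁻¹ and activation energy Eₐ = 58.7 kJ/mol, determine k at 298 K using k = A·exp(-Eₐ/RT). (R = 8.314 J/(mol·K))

4.42e+01 s⁻¹

Step 1: Use the Arrhenius equation: k = A × exp(-Eₐ/RT)
Step 2: Convert Eₐ to J/mol: 58.7 kJ/mol = 58700 J/mol
Step 3: Calculate the exponent: -Eₐ/(RT) = -58700/(8.314 × 298) = -23.69255
Step 4: k = 8.61e+11 × exp(-23.69255)
Step 5: k = 8.61e+11 × 5.13400e-11 = 4.4204e+01 s⁻¹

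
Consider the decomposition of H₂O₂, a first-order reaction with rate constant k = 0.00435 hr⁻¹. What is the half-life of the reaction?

159.3 hr

Step 1: For a first-order reaction, t₁/₂ = ln(2)/k
Step 2: t₁/₂ = ln(2)/0.00435
Step 3: t₁/₂ = 0.6931/0.00435 = 159.3 hr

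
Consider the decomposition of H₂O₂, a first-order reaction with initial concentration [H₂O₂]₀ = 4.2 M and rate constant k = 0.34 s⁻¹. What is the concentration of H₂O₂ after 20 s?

0.004678 M

Step 1: For a first-order reaction: [H₂O₂] = [H₂O₂]₀ × e^(-kt)
Step 2: [H₂O₂] = 4.2 × e^(-0.34 × 20)
Step 3: [H₂O₂] = 4.2 × e^(-6.8)
Step 4: [H₂O₂] = 4.2 × 0.00111378 = 0.004678 M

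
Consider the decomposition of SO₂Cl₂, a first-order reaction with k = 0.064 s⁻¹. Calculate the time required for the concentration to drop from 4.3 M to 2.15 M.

10.83 s

Step 1: For first-order: t = ln([SO₂Cl₂]₀/[SO₂Cl₂])/k
Step 2: t = ln(4.3/2.15)/0.064
Step 3: t = ln(2)/0.064
Step 4: t = 0.6931/0.064 = 10.83 s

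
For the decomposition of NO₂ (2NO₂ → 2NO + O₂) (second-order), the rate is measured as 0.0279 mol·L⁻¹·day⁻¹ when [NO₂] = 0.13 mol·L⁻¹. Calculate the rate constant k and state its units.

1.651 (mol·L⁻¹)⁻¹·day⁻¹

Step 1: rate = k[NO₂]^2, so k = rate / [NO₂]^2.
Step 2: k = 0.0279 / (0.13)^2 = 0.0279 / 0.0169.
Step 3: k = 1.651 (mol·L⁻¹)⁻¹·day⁻¹.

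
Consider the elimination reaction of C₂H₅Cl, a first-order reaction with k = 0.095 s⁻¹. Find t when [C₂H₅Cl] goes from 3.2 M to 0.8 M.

14.59 s

Step 1: For first-order: t = ln([C₂H₅Cl]₀/[C₂H₅Cl])/k
Step 2: t = ln(3.2/0.8)/0.095
Step 3: t = ln(4)/0.095
Step 4: t = 1.386/0.095 = 14.59 s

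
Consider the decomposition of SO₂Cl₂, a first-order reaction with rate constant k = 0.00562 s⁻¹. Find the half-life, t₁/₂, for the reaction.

123.3 s

Step 1: For a first-order reaction, t₁/₂ = ln(2)/k
Step 2: t₁/₂ = ln(2)/0.00562
Step 3: t₁/₂ = 0.6931/0.00562 = 123.3 s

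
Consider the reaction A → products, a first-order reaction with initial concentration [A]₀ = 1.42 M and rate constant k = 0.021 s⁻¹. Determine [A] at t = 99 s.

0.1776 M

Step 1: For a first-order reaction: [A] = [A]₀ × e^(-kt)
Step 2: [A] = 1.42 × e^(-0.021 × 99)
Step 3: [A] = 1.42 × e^(-2.079)
Step 4: [A] = 1.42 × 0.125055 = 0.1776 M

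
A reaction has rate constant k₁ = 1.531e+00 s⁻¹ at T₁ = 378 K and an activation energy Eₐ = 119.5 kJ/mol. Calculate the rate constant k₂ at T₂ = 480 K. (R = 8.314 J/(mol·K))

4.945e+03 s⁻¹

Step 1: Use the two-temperature Arrhenius form: ln(k₂/k₁) = -Eₐ/R × (1/T₂ - 1/T₁)
Step 2: Convert Eₐ to J/mol: 119.5 kJ/mol = 119500 J/mol
Step 3: 1/T₂ - 1/T₁ = 1/480 - 1/378 = -5.621693e-04 K⁻¹
Step 4: ln(k₂/k₁) = -119500/8.314 × -5.621693e-04 = 8.08025
Step 5: k₂ = k₁ × exp(8.08025) = 1.531e+00 × 3.23004e+03 = 4.945e+03 s⁻¹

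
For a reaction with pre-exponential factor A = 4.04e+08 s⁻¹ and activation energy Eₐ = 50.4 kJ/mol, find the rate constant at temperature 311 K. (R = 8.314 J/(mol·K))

1.38e+00 s⁻¹

Step 1: Use the Arrhenius equation: k = A × exp(-Eₐ/RT)
Step 2: Convert Eₐ to J/mol: 50.4 kJ/mol = 50400 J/mol
Step 3: Calculate the exponent: -Eₐ/(RT) = -50400/(8.314 × 311) = -19.49217
Step 4: k = 4.04e+08 × exp(-19.49217)
Step 5: k = 4.04e+08 × 3.42498e-09 = 1.3837e+00 s⁻¹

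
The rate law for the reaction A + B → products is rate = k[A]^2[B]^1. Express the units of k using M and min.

M⁻²·min⁻¹

Step 1: Overall order = 2 + 1 = 3.
Step 2: rate has units M·min⁻¹; [A]^2[B]^1 has units M^3.
Step 3: k = rate/([A]^2[B]^1), so units of k = M^(1-3)·min⁻¹ = M⁻²·min⁻¹.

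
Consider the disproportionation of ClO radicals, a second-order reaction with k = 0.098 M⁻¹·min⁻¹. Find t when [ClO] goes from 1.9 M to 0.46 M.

16.81 min

Step 1: For second-order: t = (1/[ClO] - 1/[ClO]₀)/k
Step 2: t = (1/0.46 - 1/1.9)/0.098
Step 3: t = (2.174 - 0.5263)/0.098
Step 4: t = 1.648/0.098 = 16.81 min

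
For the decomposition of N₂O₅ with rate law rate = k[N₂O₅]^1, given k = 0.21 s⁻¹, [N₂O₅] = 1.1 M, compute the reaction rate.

0.231 M/s

Step 1: Identify the rate law: rate = k[N₂O₅]^1
Step 2: Substitute values: rate = 0.21 × (1.1)^1
Step 3: Calculate: rate = 0.21 × 1.1 = 0.231 M/s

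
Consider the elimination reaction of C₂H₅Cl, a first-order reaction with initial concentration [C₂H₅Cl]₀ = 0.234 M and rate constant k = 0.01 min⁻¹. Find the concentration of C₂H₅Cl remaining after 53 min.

0.1377 M

Step 1: For a first-order reaction: [C₂H₅Cl] = [C₂H₅Cl]₀ × e^(-kt)
Step 2: [C₂H₅Cl] = 0.234 × e^(-0.01 × 53)
Step 3: [C₂H₅Cl] = 0.234 × e^(-0.53)
Step 4: [C₂H₅Cl] = 0.234 × 0.588605 = 0.1377 M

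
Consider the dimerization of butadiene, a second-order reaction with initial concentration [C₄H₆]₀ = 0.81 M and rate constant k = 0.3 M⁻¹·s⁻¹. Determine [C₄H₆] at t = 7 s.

0.2999 M

Step 1: For a second-order reaction: 1/[C₄H₆] = 1/[C₄H₆]₀ + kt
Step 2: 1/[C₄H₆] = 1/0.81 + 0.3 × 7
Step 3: 1/[C₄H₆] = 1.235 + 2.1 = 3.335
Step 4: [C₄H₆] = 1/3.335 = 0.2999 M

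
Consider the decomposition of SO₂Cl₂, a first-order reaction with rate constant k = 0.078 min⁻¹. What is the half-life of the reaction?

8.887 min

Step 1: For a first-order reaction, t₁/₂ = ln(2)/k
Step 2: t₁/₂ = ln(2)/0.078
Step 3: t₁/₂ = 0.6931/0.078 = 8.887 min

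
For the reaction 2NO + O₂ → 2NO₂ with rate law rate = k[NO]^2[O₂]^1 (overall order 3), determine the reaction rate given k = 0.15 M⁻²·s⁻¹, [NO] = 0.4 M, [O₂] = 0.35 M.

0.0084 M/s

Step 1: The rate law is rate = k[NO]^2[O₂]^1, overall order = 2+1 = 3
Step 2: Substitute values: rate = 0.15 × (0.4)^2 × (0.35)^1
Step 3: rate = 0.15 × 0.16 × 0.35 = 0.0084 M/s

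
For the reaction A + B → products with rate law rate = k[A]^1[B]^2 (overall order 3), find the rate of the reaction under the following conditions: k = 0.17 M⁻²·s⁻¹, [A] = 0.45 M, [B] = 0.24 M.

0.004406 M/s

Step 1: The rate law is rate = k[A]^1[B]^2, overall order = 1+2 = 3
Step 2: Substitute values: rate = 0.17 × (0.45)^1 × (0.24)^2
Step 3: rate = 0.17 × 0.45 × 0.0576 = 0.0044064 M/s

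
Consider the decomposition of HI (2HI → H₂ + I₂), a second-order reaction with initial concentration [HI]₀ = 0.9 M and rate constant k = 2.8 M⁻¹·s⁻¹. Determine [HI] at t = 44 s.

0.008044 M

Step 1: For a second-order reaction: 1/[HI] = 1/[HI]₀ + kt
Step 2: 1/[HI] = 1/0.9 + 2.8 × 44
Step 3: 1/[HI] = 1.111 + 123.2 = 124.3
Step 4: [HI] = 1/124.3 = 0.008044 M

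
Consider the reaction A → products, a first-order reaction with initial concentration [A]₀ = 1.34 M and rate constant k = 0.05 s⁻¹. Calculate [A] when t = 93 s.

0.01281 M

Step 1: For a first-order reaction: [A] = [A]₀ × e^(-kt)
Step 2: [A] = 1.34 × e^(-0.05 × 93)
Step 3: [A] = 1.34 × e^(-4.65)
Step 4: [A] = 1.34 × 0.0095616 = 0.01281 M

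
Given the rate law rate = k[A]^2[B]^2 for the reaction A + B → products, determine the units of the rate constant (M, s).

M⁻³·s⁻¹

Step 1: Overall order = 2 + 2 = 4.
Step 2: rate has units M·s⁻¹; [A]^2[B]^2 has units M^4.
Step 3: k = rate/([A]^2[B]^2), so units of k = M^(1-4)·s⁻¹ = M⁻³·s⁻¹.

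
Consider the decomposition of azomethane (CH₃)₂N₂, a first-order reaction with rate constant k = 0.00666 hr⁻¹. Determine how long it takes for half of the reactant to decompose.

104.1 hr

Step 1: For a first-order reaction, t₁/₂ = ln(2)/k
Step 2: t₁/₂ = ln(2)/0.00666
Step 3: t₁/₂ = 0.6931/0.00666 = 104.1 hr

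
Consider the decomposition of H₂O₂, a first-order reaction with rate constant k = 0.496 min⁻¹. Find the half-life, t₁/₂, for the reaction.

1.397 min

Step 1: For a first-order reaction, t₁/₂ = ln(2)/k
Step 2: t₁/₂ = ln(2)/0.496
Step 3: t₁/₂ = 0.6931/0.496 = 1.397 min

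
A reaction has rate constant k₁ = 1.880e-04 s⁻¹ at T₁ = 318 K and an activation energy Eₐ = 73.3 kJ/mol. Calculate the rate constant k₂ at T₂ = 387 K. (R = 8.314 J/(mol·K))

2.636e-02 s⁻¹

Step 1: Use the two-temperature Arrhenius form: ln(k₂/k₁) = -Eₐ/R × (1/T₂ - 1/T₁)
Step 2: Convert Eₐ to J/mol: 73.3 kJ/mol = 73300 J/mol
Step 3: 1/T₂ - 1/T₁ = 1/387 - 1/318 = -5.606748e-04 K⁻¹
Step 4: ln(k₂/k₁) = -73300/8.314 × -5.606748e-04 = 4.94316
Step 5: k₂ = k₁ × exp(4.94316) = 1.880e-04 × 1.40213e+02 = 2.636e-02 s⁻¹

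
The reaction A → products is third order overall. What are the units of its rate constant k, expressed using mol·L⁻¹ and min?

(mol·L⁻¹)⁻²·min⁻¹

Step 1: For overall order n, rate = k × (concentration)^n.
Step 2: Rate has units mol·L⁻¹·min⁻¹; concentration term has units (mol·L⁻¹)^3.
Step 3: k = rate / (concentration)^n, so units of k = (mol·L⁻¹)^(1-3)·min⁻¹ = (mol·L⁻¹)⁻²·min⁻¹.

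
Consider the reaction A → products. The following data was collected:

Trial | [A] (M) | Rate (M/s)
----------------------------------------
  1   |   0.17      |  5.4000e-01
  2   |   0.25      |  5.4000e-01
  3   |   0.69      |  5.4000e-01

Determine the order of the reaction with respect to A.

zeroth order (0)

Step 1: Compare trials - when concentration changes, rate stays constant.
Step 2: rate₂/rate₁ = 5.4000e-01/5.4000e-01 = 1
Step 3: [A]₂/[A]₁ = 0.25/0.17 = 1.471
Step 4: Since rate ratio ≈ (conc ratio)^0, the reaction is zeroth order.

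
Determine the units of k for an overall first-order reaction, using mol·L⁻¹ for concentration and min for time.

min⁻¹

Step 1: For overall order n, rate = k × (concentration)^n.
Step 2: Rate has units mol·L⁻¹·min⁻¹; concentration term has units (mol·L⁻¹)^1.
Step 3: k = rate / (concentration)^n, so units of k = (mol·L⁻¹)^(1-1)·min⁻¹ = min⁻¹.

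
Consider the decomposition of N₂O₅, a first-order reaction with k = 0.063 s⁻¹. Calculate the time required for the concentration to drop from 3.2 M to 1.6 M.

11 s

Step 1: For first-order: t = ln([N₂O₅]₀/[N₂O₅])/k
Step 2: t = ln(3.2/1.6)/0.063
Step 3: t = ln(2)/0.063
Step 4: t = 0.6931/0.063 = 11 s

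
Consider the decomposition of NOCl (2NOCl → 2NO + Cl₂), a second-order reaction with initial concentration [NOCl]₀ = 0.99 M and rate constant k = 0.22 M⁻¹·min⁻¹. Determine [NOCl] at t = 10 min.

0.3115 M

Step 1: For a second-order reaction: 1/[NOCl] = 1/[NOCl]₀ + kt
Step 2: 1/[NOCl] = 1/0.99 + 0.22 × 10
Step 3: 1/[NOCl] = 1.01 + 2.2 = 3.21
Step 4: [NOCl] = 1/3.21 = 0.3115 M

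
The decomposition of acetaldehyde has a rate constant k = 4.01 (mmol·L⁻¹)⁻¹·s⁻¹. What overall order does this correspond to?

second order (2)

Step 1: The units of k for an nth-order reaction are (concentration)^(1-n)·(time)⁻¹.
Step 2: Here k has units (mmol·L⁻¹)⁻¹·s⁻¹, so the concentration exponent is -1.
Step 3: 1 - n = -1 ⇒ n = 2. The reaction is second order.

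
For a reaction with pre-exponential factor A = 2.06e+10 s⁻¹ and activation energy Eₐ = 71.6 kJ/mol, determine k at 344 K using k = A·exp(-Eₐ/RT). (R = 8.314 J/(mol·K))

2.76e-01 s⁻¹

Step 1: Use the Arrhenius equation: k = A × exp(-Eₐ/RT)
Step 2: Convert Eₐ to J/mol: 71.6 kJ/mol = 71600 J/mol
Step 3: Calculate the exponent: -Eₐ/(RT) = -71600/(8.314 × 344) = -25.03482
Step 4: k = 2.06e+10 × exp(-25.03482)
Step 5: k = 2.06e+10 × 1.34127e-11 = 2.7630e-01 s⁻¹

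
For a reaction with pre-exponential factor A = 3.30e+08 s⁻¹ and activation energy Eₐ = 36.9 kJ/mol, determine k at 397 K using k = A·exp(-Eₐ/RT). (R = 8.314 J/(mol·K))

4.61e+03 s⁻¹

Step 1: Use the Arrhenius equation: k = A × exp(-Eₐ/RT)
Step 2: Convert Eₐ to J/mol: 36.9 kJ/mol = 36900 J/mol
Step 3: Calculate the exponent: -Eₐ/(RT) = -36900/(8.314 × 397) = -11.17959
Step 4: k = 3.30e+08 × exp(-11.17959)
Step 5: k = 3.30e+08 × 1.39562e-05 = 4.6055e+03 s⁻¹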